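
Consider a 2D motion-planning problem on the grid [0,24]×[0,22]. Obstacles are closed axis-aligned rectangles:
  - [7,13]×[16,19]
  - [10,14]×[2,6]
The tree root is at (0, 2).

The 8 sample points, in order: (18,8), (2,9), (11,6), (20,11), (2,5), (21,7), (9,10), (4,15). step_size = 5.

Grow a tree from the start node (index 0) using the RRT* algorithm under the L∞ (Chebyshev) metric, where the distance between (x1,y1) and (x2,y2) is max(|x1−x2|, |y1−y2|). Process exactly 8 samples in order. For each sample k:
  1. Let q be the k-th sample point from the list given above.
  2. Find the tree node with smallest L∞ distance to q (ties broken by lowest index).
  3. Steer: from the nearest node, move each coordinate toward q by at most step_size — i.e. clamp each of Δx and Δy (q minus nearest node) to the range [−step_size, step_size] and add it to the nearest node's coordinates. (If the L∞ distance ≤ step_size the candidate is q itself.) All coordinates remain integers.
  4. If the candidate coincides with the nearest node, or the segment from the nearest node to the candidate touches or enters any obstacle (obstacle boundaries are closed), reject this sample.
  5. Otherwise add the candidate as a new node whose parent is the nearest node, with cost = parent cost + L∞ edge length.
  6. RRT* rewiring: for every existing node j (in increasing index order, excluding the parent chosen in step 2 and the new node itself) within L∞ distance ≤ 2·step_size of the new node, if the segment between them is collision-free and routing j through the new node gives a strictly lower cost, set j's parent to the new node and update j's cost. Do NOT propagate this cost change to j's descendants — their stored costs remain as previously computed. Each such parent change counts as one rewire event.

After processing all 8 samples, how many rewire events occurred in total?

Rewire events: 1

1. q=(18,8) nearest=0 d=18 new=(5,7) → add node 1 parent=0 cost=5
2. q=(2,9) nearest=1 d=3 new=(2,9) → add node 2 parent=1 cost=8
3. q=(11,6) nearest=1 d=6 new=(10,6) → blocked by [10,14]×[2,6], reject
4. q=(20,11) nearest=1 d=15 new=(10,11) → add node 3 parent=1 cost=10
5. q=(2,5) nearest=0 d=3 new=(2,5) → add node 4 parent=0 cost=3; rewire 2→4 (7<8)
6. q=(21,7) nearest=3 d=11 new=(15,7) → add node 5 parent=3 cost=15
7. q=(9,10) nearest=3 d=1 new=(9,10) → add node 6 parent=3 cost=11
8. q=(4,15) nearest=6 d=5 new=(4,15) → add node 7 parent=6 cost=16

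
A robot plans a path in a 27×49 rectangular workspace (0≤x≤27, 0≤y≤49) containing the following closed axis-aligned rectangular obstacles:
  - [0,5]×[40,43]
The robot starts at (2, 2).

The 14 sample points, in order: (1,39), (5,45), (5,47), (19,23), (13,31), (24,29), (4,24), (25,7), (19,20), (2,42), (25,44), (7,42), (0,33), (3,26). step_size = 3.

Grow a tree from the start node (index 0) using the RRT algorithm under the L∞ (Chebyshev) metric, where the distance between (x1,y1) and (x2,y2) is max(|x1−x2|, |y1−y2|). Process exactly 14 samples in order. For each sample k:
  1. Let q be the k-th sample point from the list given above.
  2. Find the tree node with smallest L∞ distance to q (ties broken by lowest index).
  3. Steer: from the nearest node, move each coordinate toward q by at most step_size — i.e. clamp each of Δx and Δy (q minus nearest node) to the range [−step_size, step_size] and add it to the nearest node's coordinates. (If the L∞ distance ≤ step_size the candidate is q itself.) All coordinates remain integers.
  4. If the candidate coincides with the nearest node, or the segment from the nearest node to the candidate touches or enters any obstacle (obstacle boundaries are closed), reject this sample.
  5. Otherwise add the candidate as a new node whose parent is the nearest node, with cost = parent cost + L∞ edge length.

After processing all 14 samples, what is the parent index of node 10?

1. q=(1,39) nearest=0 d=37 new=(1,5) → add node 1 parent=0 cost=3
2. q=(5,45) nearest=1 d=40 new=(4,8) → add node 2 parent=1 cost=6
3. q=(5,47) nearest=2 d=39 new=(5,11) → add node 3 parent=2 cost=9
4. q=(19,23) nearest=3 d=14 new=(8,14) → add node 4 parent=3 cost=12
5. q=(13,31) nearest=4 d=17 new=(11,17) → add node 5 parent=4 cost=15
6. q=(24,29) nearest=5 d=13 new=(14,20) → add node 6 parent=5 cost=18
7. q=(4,24) nearest=5 d=7 new=(8,20) → add node 7 parent=5 cost=18
8. q=(25,7) nearest=6 d=13 new=(17,17) → add node 8 parent=6 cost=21
9. q=(19,20) nearest=8 d=3 new=(19,20) → add node 9 parent=8 cost=24
10. q=(2,42) nearest=6 d=22 new=(11,23) → add node 10 parent=6 cost=21
11. q=(25,44) nearest=10 d=21 new=(14,26) → add node 11 parent=10 cost=24
12. q=(7,42) nearest=11 d=16 new=(11,29) → add node 12 parent=11 cost=27
13. q=(0,33) nearest=10 d=11 new=(8,26) → add node 13 parent=10 cost=24
14. q=(3,26) nearest=13 d=5 new=(5,26) → add node 14 parent=13 cost=27

Parent of node 10: 6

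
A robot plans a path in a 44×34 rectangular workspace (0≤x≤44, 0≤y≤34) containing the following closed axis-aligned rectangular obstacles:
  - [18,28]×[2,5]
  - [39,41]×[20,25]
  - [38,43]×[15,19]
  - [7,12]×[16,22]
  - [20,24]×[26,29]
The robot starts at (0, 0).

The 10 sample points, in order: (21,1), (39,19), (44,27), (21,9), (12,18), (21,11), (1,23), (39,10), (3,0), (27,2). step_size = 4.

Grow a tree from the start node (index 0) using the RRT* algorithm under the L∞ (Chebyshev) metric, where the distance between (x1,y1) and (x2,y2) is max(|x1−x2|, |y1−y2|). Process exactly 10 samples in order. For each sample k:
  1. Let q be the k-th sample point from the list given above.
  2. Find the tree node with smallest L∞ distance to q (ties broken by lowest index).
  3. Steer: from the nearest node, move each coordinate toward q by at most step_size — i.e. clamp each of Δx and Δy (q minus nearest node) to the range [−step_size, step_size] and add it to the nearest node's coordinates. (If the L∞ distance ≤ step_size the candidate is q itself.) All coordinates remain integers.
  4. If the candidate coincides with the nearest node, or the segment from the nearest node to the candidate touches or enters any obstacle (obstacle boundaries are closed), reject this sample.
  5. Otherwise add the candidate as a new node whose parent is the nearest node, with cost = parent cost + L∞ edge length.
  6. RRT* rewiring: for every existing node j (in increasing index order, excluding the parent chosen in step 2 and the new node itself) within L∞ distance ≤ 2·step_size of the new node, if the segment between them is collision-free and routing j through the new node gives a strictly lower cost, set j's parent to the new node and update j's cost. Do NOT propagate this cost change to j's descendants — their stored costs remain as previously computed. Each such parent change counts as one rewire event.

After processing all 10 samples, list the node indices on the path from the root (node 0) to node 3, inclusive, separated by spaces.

Path: 0 1 2 3

1. q=(21,1) nearest=0 d=21 new=(4,1) → add node 1 parent=0 cost=4
2. q=(39,19) nearest=1 d=35 new=(8,5) → add node 2 parent=1 cost=8
3. q=(44,27) nearest=2 d=36 new=(12,9) → add node 3 parent=2 cost=12
4. q=(21,9) nearest=3 d=9 new=(16,9) → add node 4 parent=3 cost=16
5. q=(12,18) nearest=3 d=9 new=(12,13) → add node 5 parent=3 cost=16
6. q=(21,11) nearest=4 d=5 new=(20,11) → add node 6 parent=4 cost=20
7. q=(1,23) nearest=5 d=11 new=(8,17) → blocked by [7,12]×[16,22], reject
8. q=(39,10) nearest=6 d=19 new=(24,10) → add node 7 parent=6 cost=24
9. q=(3,0) nearest=1 d=1 new=(3,0) → add node 8 parent=1 cost=5
10. q=(27,2) nearest=7 d=8 new=(27,6) → add node 9 parent=7 cost=28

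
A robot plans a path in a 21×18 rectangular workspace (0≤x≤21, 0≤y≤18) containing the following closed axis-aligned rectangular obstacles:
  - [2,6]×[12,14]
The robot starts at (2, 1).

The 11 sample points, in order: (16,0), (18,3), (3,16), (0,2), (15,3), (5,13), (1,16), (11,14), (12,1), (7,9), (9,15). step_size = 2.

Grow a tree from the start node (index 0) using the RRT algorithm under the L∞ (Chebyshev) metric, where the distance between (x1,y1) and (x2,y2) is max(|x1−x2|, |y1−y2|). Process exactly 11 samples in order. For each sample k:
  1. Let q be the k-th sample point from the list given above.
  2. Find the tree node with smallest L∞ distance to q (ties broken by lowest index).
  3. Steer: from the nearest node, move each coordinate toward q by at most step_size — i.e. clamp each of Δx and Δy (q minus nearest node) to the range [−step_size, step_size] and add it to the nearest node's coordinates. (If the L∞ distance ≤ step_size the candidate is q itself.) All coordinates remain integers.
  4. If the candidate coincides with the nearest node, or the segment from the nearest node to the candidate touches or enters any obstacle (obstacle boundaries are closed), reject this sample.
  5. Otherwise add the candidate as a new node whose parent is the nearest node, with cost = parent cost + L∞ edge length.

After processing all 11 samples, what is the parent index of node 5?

1. q=(16,0) nearest=0 d=14 new=(4,0) → add node 1 parent=0 cost=2
2. q=(18,3) nearest=1 d=14 new=(6,2) → add node 2 parent=1 cost=4
3. q=(3,16) nearest=2 d=14 new=(4,4) → add node 3 parent=2 cost=6
4. q=(0,2) nearest=0 d=2 new=(0,2) → add node 4 parent=0 cost=2
5. q=(15,3) nearest=2 d=9 new=(8,3) → add node 5 parent=2 cost=6
6. q=(5,13) nearest=3 d=9 new=(5,6) → add node 6 parent=3 cost=8
7. q=(1,16) nearest=6 d=10 new=(3,8) → add node 7 parent=6 cost=10
8. q=(11,14) nearest=6 d=8 new=(7,8) → add node 8 parent=6 cost=10
9. q=(12,1) nearest=5 d=4 new=(10,1) → add node 9 parent=5 cost=8
10. q=(7,9) nearest=8 d=1 new=(7,9) → add node 10 parent=8 cost=11
11. q=(9,15) nearest=10 d=6 new=(9,11) → add node 11 parent=10 cost=13

Parent of node 5: 2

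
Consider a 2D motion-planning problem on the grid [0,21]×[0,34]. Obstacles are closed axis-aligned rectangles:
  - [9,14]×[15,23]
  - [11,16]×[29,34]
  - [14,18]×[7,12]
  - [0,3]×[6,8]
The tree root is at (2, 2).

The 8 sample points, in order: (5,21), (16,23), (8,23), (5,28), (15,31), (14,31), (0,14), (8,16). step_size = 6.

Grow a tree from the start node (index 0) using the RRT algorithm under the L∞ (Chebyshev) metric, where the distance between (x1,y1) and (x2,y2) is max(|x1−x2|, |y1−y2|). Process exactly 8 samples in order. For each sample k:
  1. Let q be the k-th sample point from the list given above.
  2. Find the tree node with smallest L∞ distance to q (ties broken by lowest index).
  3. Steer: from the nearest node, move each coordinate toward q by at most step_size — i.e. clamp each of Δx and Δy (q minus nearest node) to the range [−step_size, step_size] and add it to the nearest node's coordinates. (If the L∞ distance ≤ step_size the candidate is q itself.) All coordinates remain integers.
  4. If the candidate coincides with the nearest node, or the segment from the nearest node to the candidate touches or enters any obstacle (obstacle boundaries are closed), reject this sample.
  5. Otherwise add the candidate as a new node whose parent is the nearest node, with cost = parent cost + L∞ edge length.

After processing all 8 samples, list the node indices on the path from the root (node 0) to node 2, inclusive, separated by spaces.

Path: 0 1 2

1. q=(5,21) nearest=0 d=19 new=(5,8) → add node 1 parent=0 cost=6
2. q=(16,23) nearest=1 d=15 new=(11,14) → add node 2 parent=1 cost=12
3. q=(8,23) nearest=2 d=9 new=(8,20) → blocked by [9,14]×[15,23], reject
4. q=(5,28) nearest=2 d=14 new=(5,20) → blocked by [9,14]×[15,23], reject
5. q=(15,31) nearest=2 d=17 new=(15,20) → blocked by [9,14]×[15,23], reject
6. q=(14,31) nearest=2 d=17 new=(14,20) → blocked by [9,14]×[15,23], reject
7. q=(0,14) nearest=1 d=6 new=(0,14) → add node 3 parent=1 cost=12
8. q=(8,16) nearest=2 d=3 new=(8,16) → blocked by [9,14]×[15,23], reject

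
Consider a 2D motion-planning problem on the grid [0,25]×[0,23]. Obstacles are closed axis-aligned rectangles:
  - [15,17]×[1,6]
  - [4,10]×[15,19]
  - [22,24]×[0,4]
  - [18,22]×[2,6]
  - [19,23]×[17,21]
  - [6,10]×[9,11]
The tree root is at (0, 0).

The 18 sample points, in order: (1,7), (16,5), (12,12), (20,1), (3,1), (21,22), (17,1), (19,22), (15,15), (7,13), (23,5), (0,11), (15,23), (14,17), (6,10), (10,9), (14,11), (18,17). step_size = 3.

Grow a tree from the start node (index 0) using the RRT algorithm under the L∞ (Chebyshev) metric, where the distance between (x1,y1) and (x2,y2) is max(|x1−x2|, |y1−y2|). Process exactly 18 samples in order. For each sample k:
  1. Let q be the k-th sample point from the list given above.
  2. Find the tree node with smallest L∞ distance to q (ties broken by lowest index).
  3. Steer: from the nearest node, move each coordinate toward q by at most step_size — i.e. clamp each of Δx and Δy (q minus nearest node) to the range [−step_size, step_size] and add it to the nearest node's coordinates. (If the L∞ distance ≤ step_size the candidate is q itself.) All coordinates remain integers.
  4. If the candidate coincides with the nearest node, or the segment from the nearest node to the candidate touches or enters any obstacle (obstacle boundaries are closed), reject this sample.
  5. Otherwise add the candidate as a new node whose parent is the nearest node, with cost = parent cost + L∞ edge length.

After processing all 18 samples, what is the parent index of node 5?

Parent of node 5: 1

1. q=(1,7) nearest=0 d=7 new=(1,3) → add node 1 parent=0 cost=3
2. q=(16,5) nearest=1 d=15 new=(4,5) → add node 2 parent=1 cost=6
3. q=(12,12) nearest=2 d=8 new=(7,8) → add node 3 parent=2 cost=9
4. q=(20,1) nearest=3 d=13 new=(10,5) → add node 4 parent=3 cost=12
5. q=(3,1) nearest=1 d=2 new=(3,1) → add node 5 parent=1 cost=5
6. q=(21,22) nearest=3 d=14 new=(10,11) → blocked by [6,10]×[9,11], reject
7. q=(17,1) nearest=4 d=7 new=(13,2) → add node 6 parent=4 cost=15
8. q=(19,22) nearest=3 d=14 new=(10,11) → blocked by [6,10]×[9,11], reject
9. q=(15,15) nearest=3 d=8 new=(10,11) → blocked by [6,10]×[9,11], reject
10. q=(7,13) nearest=3 d=5 new=(7,11) → blocked by [6,10]×[9,11], reject
11. q=(23,5) nearest=6 d=10 new=(16,5) → blocked by [15,17]×[1,6], reject
12. q=(0,11) nearest=2 d=6 new=(1,8) → add node 7 parent=2 cost=9
13. q=(15,23) nearest=3 d=15 new=(10,11) → blocked by [6,10]×[9,11], reject
14. q=(14,17) nearest=3 d=9 new=(10,11) → blocked by [6,10]×[9,11], reject
15. q=(6,10) nearest=3 d=2 new=(6,10) → blocked by [6,10]×[9,11], reject
16. q=(10,9) nearest=3 d=3 new=(10,9) → blocked by [6,10]×[9,11], reject
17. q=(14,11) nearest=4 d=6 new=(13,8) → add node 8 parent=4 cost=15
18. q=(18,17) nearest=8 d=9 new=(16,11) → add node 9 parent=8 cost=18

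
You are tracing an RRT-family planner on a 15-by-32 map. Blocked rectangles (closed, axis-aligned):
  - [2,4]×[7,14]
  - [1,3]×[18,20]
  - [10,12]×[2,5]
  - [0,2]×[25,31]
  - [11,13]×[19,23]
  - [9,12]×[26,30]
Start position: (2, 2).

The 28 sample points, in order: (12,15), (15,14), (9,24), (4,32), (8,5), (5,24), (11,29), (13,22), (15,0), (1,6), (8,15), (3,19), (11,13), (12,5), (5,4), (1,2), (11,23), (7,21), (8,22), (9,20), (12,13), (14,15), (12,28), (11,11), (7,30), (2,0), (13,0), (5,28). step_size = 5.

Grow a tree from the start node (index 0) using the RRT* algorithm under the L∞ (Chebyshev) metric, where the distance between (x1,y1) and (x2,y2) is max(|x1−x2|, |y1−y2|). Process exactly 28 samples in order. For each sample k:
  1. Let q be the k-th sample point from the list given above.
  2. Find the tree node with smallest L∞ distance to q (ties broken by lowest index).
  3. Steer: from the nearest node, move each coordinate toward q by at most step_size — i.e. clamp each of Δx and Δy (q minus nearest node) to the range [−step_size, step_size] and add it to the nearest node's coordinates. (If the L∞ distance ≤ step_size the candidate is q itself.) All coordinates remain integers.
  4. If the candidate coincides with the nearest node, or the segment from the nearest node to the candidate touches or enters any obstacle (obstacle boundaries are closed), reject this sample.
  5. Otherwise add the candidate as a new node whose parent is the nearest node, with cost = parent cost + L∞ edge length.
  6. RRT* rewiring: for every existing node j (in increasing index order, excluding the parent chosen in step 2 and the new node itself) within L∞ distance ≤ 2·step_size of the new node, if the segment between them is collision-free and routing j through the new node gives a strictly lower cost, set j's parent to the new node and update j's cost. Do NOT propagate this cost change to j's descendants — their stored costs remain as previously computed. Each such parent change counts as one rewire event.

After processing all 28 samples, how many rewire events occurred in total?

1. q=(12,15) nearest=0 d=13 new=(7,7) → add node 1 parent=0 cost=5
2. q=(15,14) nearest=1 d=8 new=(12,12) → add node 2 parent=1 cost=10
3. q=(9,24) nearest=2 d=12 new=(9,17) → add node 3 parent=2 cost=15
4. q=(4,32) nearest=3 d=15 new=(4,22) → add node 4 parent=3 cost=20
5. q=(8,5) nearest=1 d=2 new=(8,5) → add node 5 parent=1 cost=7
6. q=(5,24) nearest=4 d=2 new=(5,24) → add node 6 parent=4 cost=22
7. q=(11,29) nearest=6 d=6 new=(10,29) → blocked by [9,12]×[26,30], reject
8. q=(13,22) nearest=3 d=5 new=(13,22) → blocked by [11,13]×[19,23], reject
9. q=(15,0) nearest=5 d=7 new=(13,0) → blocked by [10,12]×[2,5], reject
10. q=(1,6) nearest=0 d=4 new=(1,6) → add node 7 parent=0 cost=4
11. q=(8,15) nearest=3 d=2 new=(8,15) → add node 8 parent=3 cost=17
12. q=(3,19) nearest=4 d=3 new=(3,19) → blocked by [1,3]×[18,20], reject
13. q=(11,13) nearest=2 d=1 new=(11,13) → add node 9 parent=2 cost=11; rewire 8→9 (14<17)
14. q=(12,5) nearest=5 d=4 new=(12,5) → blocked by [10,12]×[2,5], reject
15. q=(5,4) nearest=0 d=3 new=(5,4) → add node 10 parent=0 cost=3; rewire 5→10 (6<7)
16. q=(1,2) nearest=0 d=1 new=(1,2) → add node 11 parent=0 cost=1
17. q=(11,23) nearest=3 d=6 new=(11,22) → blocked by [11,13]×[19,23], reject
18. q=(7,21) nearest=4 d=3 new=(7,21) → add node 12 parent=4 cost=23
19. q=(8,22) nearest=12 d=1 new=(8,22) → add node 13 parent=12 cost=24
20. q=(9,20) nearest=12 d=2 new=(9,20) → add node 14 parent=12 cost=25
21. q=(12,13) nearest=2 d=1 new=(12,13) → add node 15 parent=2 cost=11; rewire 12→15 (19<23); rewire 13→15 (20<24); rewire 14→15 (18<25)
22. q=(14,15) nearest=15 d=2 new=(14,15) → add node 16 parent=15 cost=13
23. q=(12,28) nearest=13 d=6 new=(12,27) → blocked by [9,12]×[26,30], reject
24. q=(11,11) nearest=2 d=1 new=(11,11) → add node 17 parent=2 cost=11
25. q=(7,30) nearest=6 d=6 new=(7,29) → add node 18 parent=6 cost=27
26. q=(2,0) nearest=0 d=2 new=(2,0) → add node 19 parent=0 cost=2
27. q=(13,0) nearest=5 d=5 new=(13,0) → blocked by [10,12]×[2,5], reject
28. q=(5,28) nearest=18 d=2 new=(5,28) → add node 20 parent=18 cost=29

Rewire events: 5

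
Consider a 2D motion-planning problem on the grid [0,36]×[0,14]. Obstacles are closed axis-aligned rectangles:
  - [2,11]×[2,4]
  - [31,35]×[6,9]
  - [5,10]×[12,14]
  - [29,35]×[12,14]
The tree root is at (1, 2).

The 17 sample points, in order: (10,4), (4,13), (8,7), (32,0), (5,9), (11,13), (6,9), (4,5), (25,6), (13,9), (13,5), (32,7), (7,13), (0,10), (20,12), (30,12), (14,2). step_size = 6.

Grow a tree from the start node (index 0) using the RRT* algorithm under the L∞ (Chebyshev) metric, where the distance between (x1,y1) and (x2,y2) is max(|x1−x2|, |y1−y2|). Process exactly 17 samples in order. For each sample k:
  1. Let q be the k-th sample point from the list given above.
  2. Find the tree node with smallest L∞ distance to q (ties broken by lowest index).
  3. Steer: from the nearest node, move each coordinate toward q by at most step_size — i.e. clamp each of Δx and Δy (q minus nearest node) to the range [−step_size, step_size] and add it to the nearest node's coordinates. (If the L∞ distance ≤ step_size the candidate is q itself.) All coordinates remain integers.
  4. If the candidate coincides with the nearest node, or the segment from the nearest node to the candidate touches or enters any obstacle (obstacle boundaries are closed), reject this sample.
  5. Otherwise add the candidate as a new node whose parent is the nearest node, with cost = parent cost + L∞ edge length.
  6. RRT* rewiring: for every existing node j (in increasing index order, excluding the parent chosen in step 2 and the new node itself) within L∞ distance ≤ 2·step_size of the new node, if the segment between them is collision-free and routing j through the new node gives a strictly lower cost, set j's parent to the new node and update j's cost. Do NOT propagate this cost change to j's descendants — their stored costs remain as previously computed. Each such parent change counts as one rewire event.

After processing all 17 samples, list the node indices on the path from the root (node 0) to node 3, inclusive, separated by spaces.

Path: 0 1 3

1. q=(10,4) nearest=0 d=9 new=(7,4) → blocked by [2,11]×[2,4], reject
2. q=(4,13) nearest=0 d=11 new=(4,8) → blocked by [2,11]×[2,4], reject
3. q=(8,7) nearest=0 d=7 new=(7,7) → blocked by [2,11]×[2,4], reject
4. q=(32,0) nearest=0 d=31 new=(7,0) → add node 1 parent=0 cost=6
5. q=(5,9) nearest=0 d=7 new=(5,8) → blocked by [2,11]×[2,4], reject
6. q=(11,13) nearest=0 d=11 new=(7,8) → blocked by [2,11]×[2,4], reject
7. q=(6,9) nearest=0 d=7 new=(6,8) → blocked by [2,11]×[2,4], reject
8. q=(4,5) nearest=0 d=3 new=(4,5) → blocked by [2,11]×[2,4], reject
9. q=(25,6) nearest=1 d=18 new=(13,6) → blocked by [2,11]×[2,4], reject
10. q=(13,9) nearest=1 d=9 new=(13,6) → blocked by [2,11]×[2,4], reject
11. q=(13,5) nearest=1 d=6 new=(13,5) → blocked by [2,11]×[2,4], reject
12. q=(32,7) nearest=1 d=25 new=(13,6) → blocked by [2,11]×[2,4], reject
13. q=(7,13) nearest=0 d=11 new=(7,8) → blocked by [2,11]×[2,4], reject
14. q=(0,10) nearest=0 d=8 new=(0,8) → add node 2 parent=0 cost=6
15. q=(20,12) nearest=1 d=13 new=(13,6) → blocked by [2,11]×[2,4], reject
16. q=(30,12) nearest=1 d=23 new=(13,6) → blocked by [2,11]×[2,4], reject
17. q=(14,2) nearest=1 d=7 new=(13,2) → add node 3 parent=1 cost=12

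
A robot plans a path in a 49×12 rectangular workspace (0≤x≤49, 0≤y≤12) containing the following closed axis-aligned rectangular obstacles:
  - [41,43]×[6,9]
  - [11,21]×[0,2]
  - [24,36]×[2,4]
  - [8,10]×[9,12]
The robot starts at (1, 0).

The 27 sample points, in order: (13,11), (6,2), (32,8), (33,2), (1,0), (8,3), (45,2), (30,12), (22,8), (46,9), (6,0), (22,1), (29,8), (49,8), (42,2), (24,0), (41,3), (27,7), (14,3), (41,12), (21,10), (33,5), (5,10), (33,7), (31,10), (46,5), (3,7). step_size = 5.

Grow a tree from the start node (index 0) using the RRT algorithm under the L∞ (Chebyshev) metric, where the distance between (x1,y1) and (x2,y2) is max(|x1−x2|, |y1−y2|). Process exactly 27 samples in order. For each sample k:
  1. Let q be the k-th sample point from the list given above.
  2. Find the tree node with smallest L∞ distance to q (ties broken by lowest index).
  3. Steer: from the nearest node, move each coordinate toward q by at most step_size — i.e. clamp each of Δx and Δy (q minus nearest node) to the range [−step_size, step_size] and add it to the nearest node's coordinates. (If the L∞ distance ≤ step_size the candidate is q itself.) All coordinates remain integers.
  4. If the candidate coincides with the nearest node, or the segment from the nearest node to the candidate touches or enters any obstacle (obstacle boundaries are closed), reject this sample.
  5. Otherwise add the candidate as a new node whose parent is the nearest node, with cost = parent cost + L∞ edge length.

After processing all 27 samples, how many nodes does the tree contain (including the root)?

Node count: 24

1. q=(13,11) nearest=0 d=12 new=(6,5) → add node 1 parent=0 cost=5
2. q=(6,2) nearest=1 d=3 new=(6,2) → add node 2 parent=1 cost=8
3. q=(32,8) nearest=1 d=26 new=(11,8) → add node 3 parent=1 cost=10
4. q=(33,2) nearest=3 d=22 new=(16,3) → add node 4 parent=3 cost=15
5. q=(1,0) nearest=0 d=0 → coincident, reject
6. q=(8,3) nearest=1 d=2 new=(8,3) → add node 5 parent=1 cost=7
7. q=(45,2) nearest=4 d=29 new=(21,2) → blocked by [11,21]×[0,2], reject
8. q=(30,12) nearest=4 d=14 new=(21,8) → add node 6 parent=4 cost=20
9. q=(22,8) nearest=6 d=1 new=(22,8) → add node 7 parent=6 cost=21
10. q=(46,9) nearest=7 d=24 new=(27,9) → add node 8 parent=7 cost=26
11. q=(6,0) nearest=2 d=2 new=(6,0) → add node 9 parent=2 cost=10
12. q=(22,1) nearest=4 d=6 new=(21,1) → blocked by [11,21]×[0,2], reject
13. q=(29,8) nearest=8 d=2 new=(29,8) → add node 10 parent=8 cost=28
14. q=(49,8) nearest=10 d=20 new=(34,8) → add node 11 parent=10 cost=33
15. q=(42,2) nearest=11 d=8 new=(39,3) → add node 12 parent=11 cost=38
16. q=(24,0) nearest=4 d=8 new=(21,0) → blocked by [11,21]×[0,2], reject
17. q=(41,3) nearest=12 d=2 new=(41,3) → add node 13 parent=12 cost=40
18. q=(27,7) nearest=8 d=2 new=(27,7) → add node 14 parent=8 cost=28
19. q=(14,3) nearest=4 d=2 new=(14,3) → add node 15 parent=4 cost=17
20. q=(41,12) nearest=11 d=7 new=(39,12) → add node 16 parent=11 cost=38
21. q=(21,10) nearest=6 d=2 new=(21,10) → add node 17 parent=6 cost=22
22. q=(33,5) nearest=11 d=3 new=(33,5) → add node 18 parent=11 cost=36
23. q=(5,10) nearest=1 d=5 new=(5,10) → add node 19 parent=1 cost=10
24. q=(33,7) nearest=11 d=1 new=(33,7) → add node 20 parent=11 cost=34
25. q=(31,10) nearest=10 d=2 new=(31,10) → add node 21 parent=10 cost=30
26. q=(46,5) nearest=13 d=5 new=(46,5) → add node 22 parent=13 cost=45
27. q=(3,7) nearest=1 d=3 new=(3,7) → add node 23 parent=1 cost=8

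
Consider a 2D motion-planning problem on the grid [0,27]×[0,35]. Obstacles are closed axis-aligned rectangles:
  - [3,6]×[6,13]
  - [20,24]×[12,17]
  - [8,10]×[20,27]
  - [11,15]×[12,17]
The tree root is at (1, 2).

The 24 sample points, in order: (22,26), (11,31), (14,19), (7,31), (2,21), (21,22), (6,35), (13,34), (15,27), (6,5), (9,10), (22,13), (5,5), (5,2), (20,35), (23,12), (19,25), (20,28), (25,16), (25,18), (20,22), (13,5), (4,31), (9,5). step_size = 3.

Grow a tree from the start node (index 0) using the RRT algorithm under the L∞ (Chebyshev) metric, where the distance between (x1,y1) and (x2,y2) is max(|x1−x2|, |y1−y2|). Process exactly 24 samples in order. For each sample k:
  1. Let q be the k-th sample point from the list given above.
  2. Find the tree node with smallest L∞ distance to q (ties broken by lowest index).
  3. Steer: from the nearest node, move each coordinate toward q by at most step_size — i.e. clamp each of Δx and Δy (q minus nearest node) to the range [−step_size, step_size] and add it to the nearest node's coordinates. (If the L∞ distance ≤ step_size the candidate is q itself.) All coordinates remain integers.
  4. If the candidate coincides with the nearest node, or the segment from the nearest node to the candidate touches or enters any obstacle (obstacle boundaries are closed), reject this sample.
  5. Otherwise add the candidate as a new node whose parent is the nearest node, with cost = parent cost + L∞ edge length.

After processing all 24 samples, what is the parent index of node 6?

1. q=(22,26) nearest=0 d=24 new=(4,5) → add node 1 parent=0 cost=3
2. q=(11,31) nearest=1 d=26 new=(7,8) → blocked by [3,6]×[6,13], reject
3. q=(14,19) nearest=1 d=14 new=(7,8) → blocked by [3,6]×[6,13], reject
4. q=(7,31) nearest=1 d=26 new=(7,8) → blocked by [3,6]×[6,13], reject
5. q=(2,21) nearest=1 d=16 new=(2,8) → blocked by [3,6]×[6,13], reject
6. q=(21,22) nearest=1 d=17 new=(7,8) → blocked by [3,6]×[6,13], reject
7. q=(6,35) nearest=1 d=30 new=(6,8) → blocked by [3,6]×[6,13], reject
8. q=(13,34) nearest=1 d=29 new=(7,8) → blocked by [3,6]×[6,13], reject
9. q=(15,27) nearest=1 d=22 new=(7,8) → blocked by [3,6]×[6,13], reject
10. q=(6,5) nearest=1 d=2 new=(6,5) → add node 2 parent=1 cost=5
11. q=(9,10) nearest=1 d=5 new=(7,8) → blocked by [3,6]×[6,13], reject
12. q=(22,13) nearest=2 d=16 new=(9,8) → add node 3 parent=2 cost=8
13. q=(5,5) nearest=1 d=1 new=(5,5) → add node 4 parent=1 cost=4
14. q=(5,2) nearest=1 d=3 new=(5,2) → add node 5 parent=1 cost=6
15. q=(20,35) nearest=3 d=27 new=(12,11) → add node 6 parent=3 cost=11
16. q=(23,12) nearest=6 d=11 new=(15,12) → blocked by [11,15]×[12,17], reject
17. q=(19,25) nearest=6 d=14 new=(15,14) → blocked by [11,15]×[12,17], reject
18. q=(20,28) nearest=6 d=17 new=(15,14) → blocked by [11,15]×[12,17], reject
19. q=(25,16) nearest=6 d=13 new=(15,14) → blocked by [11,15]×[12,17], reject
20. q=(25,18) nearest=6 d=13 new=(15,14) → blocked by [11,15]×[12,17], reject
21. q=(20,22) nearest=6 d=11 new=(15,14) → blocked by [11,15]×[12,17], reject
22. q=(13,5) nearest=3 d=4 new=(12,5) → add node 7 parent=3 cost=11
23. q=(4,31) nearest=6 d=20 new=(9,14) → blocked by [11,15]×[12,17], reject
24. q=(9,5) nearest=2 d=3 new=(9,5) → add node 8 parent=2 cost=8

Parent of node 6: 3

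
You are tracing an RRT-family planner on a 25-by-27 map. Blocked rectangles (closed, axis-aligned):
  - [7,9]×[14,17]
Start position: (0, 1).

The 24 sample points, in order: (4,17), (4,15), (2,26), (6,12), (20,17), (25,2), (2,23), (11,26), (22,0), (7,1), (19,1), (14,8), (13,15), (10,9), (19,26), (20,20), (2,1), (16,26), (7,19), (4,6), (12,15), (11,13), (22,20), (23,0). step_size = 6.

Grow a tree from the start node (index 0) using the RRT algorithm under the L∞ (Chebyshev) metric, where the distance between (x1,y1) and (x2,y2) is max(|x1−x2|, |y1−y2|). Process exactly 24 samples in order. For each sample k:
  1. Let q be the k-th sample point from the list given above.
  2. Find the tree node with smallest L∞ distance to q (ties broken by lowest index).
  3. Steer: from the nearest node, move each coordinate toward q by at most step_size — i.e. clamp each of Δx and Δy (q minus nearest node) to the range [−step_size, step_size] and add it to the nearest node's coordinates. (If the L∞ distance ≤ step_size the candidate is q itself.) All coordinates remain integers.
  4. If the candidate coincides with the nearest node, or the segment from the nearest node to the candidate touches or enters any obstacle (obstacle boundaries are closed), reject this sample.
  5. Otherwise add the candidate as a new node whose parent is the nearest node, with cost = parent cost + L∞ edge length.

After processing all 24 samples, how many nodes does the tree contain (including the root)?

Node count: 23

1. q=(4,17) nearest=0 d=16 new=(4,7) → add node 1 parent=0 cost=6
2. q=(4,15) nearest=1 d=8 new=(4,13) → add node 2 parent=1 cost=12
3. q=(2,26) nearest=2 d=13 new=(2,19) → add node 3 parent=2 cost=18
4. q=(6,12) nearest=2 d=2 new=(6,12) → add node 4 parent=2 cost=14
5. q=(20,17) nearest=4 d=14 new=(12,17) → blocked by [7,9]×[14,17], reject
6. q=(25,2) nearest=4 d=19 new=(12,6) → add node 5 parent=4 cost=20
7. q=(2,23) nearest=3 d=4 new=(2,23) → add node 6 parent=3 cost=22
8. q=(11,26) nearest=3 d=9 new=(8,25) → add node 7 parent=3 cost=24
9. q=(22,0) nearest=5 d=10 new=(18,0) → add node 8 parent=5 cost=26
10. q=(7,1) nearest=5 d=5 new=(7,1) → add node 9 parent=5 cost=25
11. q=(19,1) nearest=8 d=1 new=(19,1) → add node 10 parent=8 cost=27
12. q=(14,8) nearest=5 d=2 new=(14,8) → add node 11 parent=5 cost=22
13. q=(13,15) nearest=4 d=7 new=(12,15) → add node 12 parent=4 cost=20
14. q=(10,9) nearest=5 d=3 new=(10,9) → add node 13 parent=5 cost=23
15. q=(19,26) nearest=7 d=11 new=(14,26) → add node 14 parent=7 cost=30
16. q=(20,20) nearest=14 d=6 new=(20,20) → add node 15 parent=14 cost=36
17. q=(2,1) nearest=0 d=2 new=(2,1) → add node 16 parent=0 cost=2
18. q=(16,26) nearest=14 d=2 new=(16,26) → add node 17 parent=14 cost=32
19. q=(7,19) nearest=3 d=5 new=(7,19) → add node 18 parent=3 cost=23
20. q=(4,6) nearest=1 d=1 new=(4,6) → add node 19 parent=1 cost=7
21. q=(12,15) nearest=12 d=0 → coincident, reject
22. q=(11,13) nearest=12 d=2 new=(11,13) → add node 20 parent=12 cost=22
23. q=(22,20) nearest=15 d=2 new=(22,20) → add node 21 parent=15 cost=38
24. q=(23,0) nearest=10 d=4 new=(23,0) → add node 22 parent=10 cost=31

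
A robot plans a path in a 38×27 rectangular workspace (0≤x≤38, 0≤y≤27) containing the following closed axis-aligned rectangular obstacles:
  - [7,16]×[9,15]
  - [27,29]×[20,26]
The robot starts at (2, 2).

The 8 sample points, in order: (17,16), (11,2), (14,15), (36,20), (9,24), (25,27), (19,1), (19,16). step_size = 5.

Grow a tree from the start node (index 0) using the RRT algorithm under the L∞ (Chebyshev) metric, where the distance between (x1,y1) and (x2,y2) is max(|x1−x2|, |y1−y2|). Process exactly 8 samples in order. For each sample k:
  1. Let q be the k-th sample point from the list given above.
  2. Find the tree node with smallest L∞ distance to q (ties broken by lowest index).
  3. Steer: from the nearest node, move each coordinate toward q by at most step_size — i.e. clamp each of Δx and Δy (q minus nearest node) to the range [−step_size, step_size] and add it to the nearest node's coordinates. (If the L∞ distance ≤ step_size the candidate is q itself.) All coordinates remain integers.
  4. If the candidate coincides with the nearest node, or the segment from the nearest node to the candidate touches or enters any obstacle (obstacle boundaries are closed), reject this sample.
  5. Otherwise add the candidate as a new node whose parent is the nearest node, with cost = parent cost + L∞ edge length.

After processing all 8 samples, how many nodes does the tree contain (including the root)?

Node count: 6

1. q=(17,16) nearest=0 d=15 new=(7,7) → add node 1 parent=0 cost=5
2. q=(11,2) nearest=1 d=5 new=(11,2) → add node 2 parent=1 cost=10
3. q=(14,15) nearest=1 d=8 new=(12,12) → blocked by [7,16]×[9,15], reject
4. q=(36,20) nearest=2 d=25 new=(16,7) → add node 3 parent=2 cost=15
5. q=(9,24) nearest=1 d=17 new=(9,12) → blocked by [7,16]×[9,15], reject
6. q=(25,27) nearest=1 d=20 new=(12,12) → blocked by [7,16]×[9,15], reject
7. q=(19,1) nearest=3 d=6 new=(19,2) → add node 4 parent=3 cost=20
8. q=(19,16) nearest=3 d=9 new=(19,12) → add node 5 parent=3 cost=20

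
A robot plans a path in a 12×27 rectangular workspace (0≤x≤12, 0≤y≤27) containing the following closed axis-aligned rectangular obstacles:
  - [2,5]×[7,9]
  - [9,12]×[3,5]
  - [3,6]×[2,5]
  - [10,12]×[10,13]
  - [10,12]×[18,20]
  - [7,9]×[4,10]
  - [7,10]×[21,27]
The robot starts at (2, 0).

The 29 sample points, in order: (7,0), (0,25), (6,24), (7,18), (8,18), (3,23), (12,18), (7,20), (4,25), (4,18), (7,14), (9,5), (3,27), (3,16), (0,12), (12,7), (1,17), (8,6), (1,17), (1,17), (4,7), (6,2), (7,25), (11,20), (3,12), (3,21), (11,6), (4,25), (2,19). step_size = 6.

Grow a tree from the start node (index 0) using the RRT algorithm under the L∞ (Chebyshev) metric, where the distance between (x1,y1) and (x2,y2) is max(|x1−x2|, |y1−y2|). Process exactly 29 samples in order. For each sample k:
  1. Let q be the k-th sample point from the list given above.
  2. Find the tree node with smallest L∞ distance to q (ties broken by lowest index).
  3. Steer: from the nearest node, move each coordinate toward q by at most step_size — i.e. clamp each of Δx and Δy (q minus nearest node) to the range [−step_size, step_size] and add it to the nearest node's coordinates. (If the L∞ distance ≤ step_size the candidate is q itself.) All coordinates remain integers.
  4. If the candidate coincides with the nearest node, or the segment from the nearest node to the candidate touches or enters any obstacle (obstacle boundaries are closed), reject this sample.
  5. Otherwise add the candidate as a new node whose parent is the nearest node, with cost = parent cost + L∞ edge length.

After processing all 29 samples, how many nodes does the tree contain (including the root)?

1. q=(7,0) nearest=0 d=5 new=(7,0) → add node 1 parent=0 cost=5
2. q=(0,25) nearest=0 d=25 new=(0,6) → add node 2 parent=0 cost=6
3. q=(6,24) nearest=2 d=18 new=(6,12) → blocked by [2,5]×[7,9], reject
4. q=(7,18) nearest=2 d=12 new=(6,12) → blocked by [2,5]×[7,9], reject
5. q=(8,18) nearest=2 d=12 new=(6,12) → blocked by [2,5]×[7,9], reject
6. q=(3,23) nearest=2 d=17 new=(3,12) → add node 3 parent=2 cost=12
7. q=(12,18) nearest=3 d=9 new=(9,18) → add node 4 parent=3 cost=18
8. q=(7,20) nearest=4 d=2 new=(7,20) → add node 5 parent=4 cost=20
9. q=(4,25) nearest=5 d=5 new=(4,25) → add node 6 parent=5 cost=25
10. q=(4,18) nearest=5 d=3 new=(4,18) → add node 7 parent=5 cost=23
11. q=(7,14) nearest=3 d=4 new=(7,14) → add node 8 parent=3 cost=16
12. q=(9,5) nearest=1 d=5 new=(9,5) → blocked by [9,12]×[3,5], reject
13. q=(3,27) nearest=6 d=2 new=(3,27) → add node 9 parent=6 cost=27
14. q=(3,16) nearest=7 d=2 new=(3,16) → add node 10 parent=7 cost=25
15. q=(0,12) nearest=3 d=3 new=(0,12) → add node 11 parent=3 cost=15
16. q=(12,7) nearest=1 d=7 new=(12,6) → blocked by [9,12]×[3,5], reject
17. q=(1,17) nearest=10 d=2 new=(1,17) → add node 12 parent=10 cost=27
18. q=(8,6) nearest=0 d=6 new=(8,6) → blocked by [3,6]×[2,5], reject
19. q=(1,17) nearest=12 d=0 → coincident, reject
20. q=(1,17) nearest=12 d=0 → coincident, reject
21. q=(4,7) nearest=2 d=4 new=(4,7) → blocked by [2,5]×[7,9], reject
22. q=(6,2) nearest=1 d=2 new=(6,2) → blocked by [3,6]×[2,5], reject
23. q=(7,25) nearest=6 d=3 new=(7,25) → blocked by [7,10]×[21,27], reject
24. q=(11,20) nearest=4 d=2 new=(11,20) → blocked by [10,12]×[18,20], reject
25. q=(3,12) nearest=3 d=0 → coincident, reject
26. q=(3,21) nearest=7 d=3 new=(3,21) → add node 13 parent=7 cost=26
27. q=(11,6) nearest=1 d=6 new=(11,6) → blocked by [9,12]×[3,5], reject
28. q=(4,25) nearest=6 d=0 → coincident, reject
29. q=(2,19) nearest=7 d=2 new=(2,19) → add node 14 parent=7 cost=25

Node count: 15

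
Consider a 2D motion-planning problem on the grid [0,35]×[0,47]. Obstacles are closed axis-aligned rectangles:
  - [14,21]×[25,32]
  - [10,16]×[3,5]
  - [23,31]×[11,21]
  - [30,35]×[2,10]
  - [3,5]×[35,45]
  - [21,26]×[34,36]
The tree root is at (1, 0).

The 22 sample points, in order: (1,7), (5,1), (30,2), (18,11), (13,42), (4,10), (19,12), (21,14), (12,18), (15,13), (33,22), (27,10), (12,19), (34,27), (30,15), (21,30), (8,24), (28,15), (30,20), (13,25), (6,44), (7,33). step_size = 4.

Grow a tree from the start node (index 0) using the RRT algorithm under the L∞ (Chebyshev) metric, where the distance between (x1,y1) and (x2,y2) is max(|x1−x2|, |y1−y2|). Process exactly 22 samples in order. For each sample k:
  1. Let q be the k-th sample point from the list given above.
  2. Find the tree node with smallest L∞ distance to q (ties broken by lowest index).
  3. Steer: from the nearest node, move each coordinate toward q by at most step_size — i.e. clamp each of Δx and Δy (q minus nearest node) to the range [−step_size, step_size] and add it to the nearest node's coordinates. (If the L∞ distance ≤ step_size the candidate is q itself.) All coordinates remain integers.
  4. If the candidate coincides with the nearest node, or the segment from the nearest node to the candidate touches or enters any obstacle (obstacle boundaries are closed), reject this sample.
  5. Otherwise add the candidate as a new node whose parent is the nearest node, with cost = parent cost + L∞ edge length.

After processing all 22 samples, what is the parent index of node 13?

Parent of node 13: 11

1. q=(1,7) nearest=0 d=7 new=(1,4) → add node 1 parent=0 cost=4
2. q=(5,1) nearest=0 d=4 new=(5,1) → add node 2 parent=0 cost=4
3. q=(30,2) nearest=2 d=25 new=(9,2) → add node 3 parent=2 cost=8
4. q=(18,11) nearest=3 d=9 new=(13,6) → blocked by [10,16]×[3,5], reject
5. q=(13,42) nearest=1 d=38 new=(5,8) → add node 4 parent=1 cost=8
6. q=(4,10) nearest=4 d=2 new=(4,10) → add node 5 parent=4 cost=10
7. q=(19,12) nearest=3 d=10 new=(13,6) → blocked by [10,16]×[3,5], reject
8. q=(21,14) nearest=3 d=12 new=(13,6) → blocked by [10,16]×[3,5], reject
9. q=(12,18) nearest=5 d=8 new=(8,14) → add node 6 parent=5 cost=14
10. q=(15,13) nearest=6 d=7 new=(12,13) → add node 7 parent=6 cost=18
11. q=(33,22) nearest=7 d=21 new=(16,17) → add node 8 parent=7 cost=22
12. q=(27,10) nearest=8 d=11 new=(20,13) → add node 9 parent=8 cost=26
13. q=(12,19) nearest=8 d=4 new=(12,19) → add node 10 parent=8 cost=26
14. q=(34,27) nearest=9 d=14 new=(24,17) → blocked by [23,31]×[11,21], reject
15. q=(30,15) nearest=9 d=10 new=(24,15) → blocked by [23,31]×[11,21], reject
16. q=(21,30) nearest=10 d=11 new=(16,23) → add node 11 parent=10 cost=30
17. q=(8,24) nearest=10 d=5 new=(8,23) → add node 12 parent=10 cost=30
18. q=(28,15) nearest=9 d=8 new=(24,15) → blocked by [23,31]×[11,21], reject
19. q=(30,20) nearest=9 d=10 new=(24,17) → blocked by [23,31]×[11,21], reject
20. q=(13,25) nearest=11 d=3 new=(13,25) → add node 13 parent=11 cost=33
21. q=(6,44) nearest=13 d=19 new=(9,29) → add node 14 parent=13 cost=37
22. q=(7,33) nearest=14 d=4 new=(7,33) → add node 15 parent=14 cost=41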